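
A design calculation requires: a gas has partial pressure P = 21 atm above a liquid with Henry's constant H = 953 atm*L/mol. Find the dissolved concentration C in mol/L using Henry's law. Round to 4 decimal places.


C = P / H
C = 21 / 953
C = 0.0220 mol/L


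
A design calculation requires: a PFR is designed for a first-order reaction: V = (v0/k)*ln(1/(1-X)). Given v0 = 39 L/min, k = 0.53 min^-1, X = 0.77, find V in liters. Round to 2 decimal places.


V = (v0/k) * ln(1/(1-X))
V = (39/0.53) * ln(1/(1-0.77))
V = 73.584906 * ln(4.347826)
V = 73.584906 * 1.469676
V = 108.15 L


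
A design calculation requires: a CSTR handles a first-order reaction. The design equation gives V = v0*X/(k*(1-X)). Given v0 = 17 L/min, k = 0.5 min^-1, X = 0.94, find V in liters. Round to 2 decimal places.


V = v0 * X / (k * (1 - X))
V = 17 * 0.94 / (0.5 * (1 - 0.94))
V = 15.98 / (0.5 * 0.06)
V = 15.98 / 0.03
V = 532.67 L


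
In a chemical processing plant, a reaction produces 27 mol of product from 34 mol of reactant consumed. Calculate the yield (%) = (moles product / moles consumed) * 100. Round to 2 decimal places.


Yield = (moles product / moles consumed) * 100%
Yield = (27 / 34) * 100
Yield = 0.7941 * 100
Yield = 79.41%


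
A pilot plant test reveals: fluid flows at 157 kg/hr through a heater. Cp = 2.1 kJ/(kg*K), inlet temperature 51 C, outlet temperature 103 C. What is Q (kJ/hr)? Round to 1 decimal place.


Q = m_dot * Cp * (T2 - T1)
Q = 157 * 2.1 * (103 - 51)
Q = 157 * 2.1 * 52
Q = 17144.4 kJ/hr


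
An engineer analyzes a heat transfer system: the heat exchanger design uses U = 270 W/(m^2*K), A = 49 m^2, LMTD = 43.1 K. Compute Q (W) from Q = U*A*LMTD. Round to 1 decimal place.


Q = U * A * LMTD
Q = 270 * 49 * 43.1
Q = 570213.0 W


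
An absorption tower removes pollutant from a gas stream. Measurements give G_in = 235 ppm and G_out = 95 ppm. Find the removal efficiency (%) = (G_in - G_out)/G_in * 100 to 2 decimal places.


Efficiency = (G_in - G_out) / G_in * 100%
Efficiency = (235 - 95) / 235 * 100
Efficiency = 140 / 235 * 100
Efficiency = 59.57%


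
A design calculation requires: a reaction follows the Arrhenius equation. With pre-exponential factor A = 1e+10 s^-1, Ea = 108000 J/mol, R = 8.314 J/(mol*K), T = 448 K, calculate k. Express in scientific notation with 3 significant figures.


k = A * exp(-Ea/(R*T))
k = 1e+10 * exp(-108000 / (8.314 * 448))
k = 1e+10 * exp(-28.995842)
k = 2.55e-03


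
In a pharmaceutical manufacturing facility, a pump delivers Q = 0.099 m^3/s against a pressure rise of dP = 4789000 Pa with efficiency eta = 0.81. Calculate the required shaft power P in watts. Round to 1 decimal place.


P = Q * dP / eta
P = 0.099 * 4789000 / 0.81
P = 474111.0 / 0.81
P = 585322.2 W


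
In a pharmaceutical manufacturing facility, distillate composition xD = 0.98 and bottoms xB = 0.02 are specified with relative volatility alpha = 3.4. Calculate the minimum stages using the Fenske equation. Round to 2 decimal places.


N_min = ln((xD*(1-xB))/(xB*(1-xD))) / ln(alpha)
Numerator inside ln: 0.9604 / 0.0004 = 2401.0
ln(2401.0) = 7.783641
ln(alpha) = ln(3.4) = 1.223775
N_min = 7.783641 / 1.223775 = 6.36


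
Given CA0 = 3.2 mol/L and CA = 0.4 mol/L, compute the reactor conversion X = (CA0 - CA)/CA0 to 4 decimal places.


X = (CA0 - CA) / CA0
X = (3.2 - 0.4) / 3.2
X = 2.8 / 3.2
X = 0.8750


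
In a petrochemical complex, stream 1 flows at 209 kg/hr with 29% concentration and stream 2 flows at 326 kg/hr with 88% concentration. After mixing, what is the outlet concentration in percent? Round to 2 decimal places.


Mass balance on solute: F1*x1 + F2*x2 = F3*x3
F3 = F1 + F2 = 209 + 326 = 535 kg/hr
x3 = (F1*x1 + F2*x2)/F3
x3 = (209*0.29 + 326*0.88) / 535
x3 = 64.95%


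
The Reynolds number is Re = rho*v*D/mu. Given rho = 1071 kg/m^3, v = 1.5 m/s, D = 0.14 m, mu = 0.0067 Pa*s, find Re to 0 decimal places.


Re = rho * v * D / mu
Re = 1071 * 1.5 * 0.14 / 0.0067
Re = 224.91 / 0.0067
Re = 33569


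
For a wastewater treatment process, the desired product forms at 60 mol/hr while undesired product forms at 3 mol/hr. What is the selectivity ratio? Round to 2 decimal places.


S = desired product rate / undesired product rate
S = 60 / 3
S = 20.00


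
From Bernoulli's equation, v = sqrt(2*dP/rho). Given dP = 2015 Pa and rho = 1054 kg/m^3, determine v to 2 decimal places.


v = sqrt(2*dP/rho)
v = sqrt(2*2015/1054)
v = sqrt(3.823529)
v = 1.96 m/s


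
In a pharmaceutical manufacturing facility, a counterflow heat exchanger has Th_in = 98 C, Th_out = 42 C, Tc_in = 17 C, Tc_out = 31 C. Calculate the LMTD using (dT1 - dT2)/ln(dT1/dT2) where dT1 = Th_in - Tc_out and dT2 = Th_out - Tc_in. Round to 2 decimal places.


dT1 = Th_in - Tc_out = 98 - 31 = 67
dT2 = Th_out - Tc_in = 42 - 17 = 25
LMTD = (dT1 - dT2) / ln(dT1/dT2)
LMTD = (67 - 25) / ln(67/25)
LMTD = 42.60 K


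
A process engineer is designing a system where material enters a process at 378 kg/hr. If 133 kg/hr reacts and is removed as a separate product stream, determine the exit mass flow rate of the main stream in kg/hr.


Steady-state mass balance on the main outlet: F_out = F_in - F_removed
F_out = 378 - 133
F_out = 245 kg/hr


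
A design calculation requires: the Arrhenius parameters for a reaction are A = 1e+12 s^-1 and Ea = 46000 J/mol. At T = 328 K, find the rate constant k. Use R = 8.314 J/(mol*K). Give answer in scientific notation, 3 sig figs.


k = A * exp(-Ea/(R*T))
k = 1e+12 * exp(-46000 / (8.314 * 328))
k = 1e+12 * exp(-16.868403)
k = 4.72e+04


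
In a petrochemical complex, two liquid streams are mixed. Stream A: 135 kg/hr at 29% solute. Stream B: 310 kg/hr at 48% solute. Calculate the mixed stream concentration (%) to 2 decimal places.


Mass balance on solute: F1*x1 + F2*x2 = F3*x3
F3 = F1 + F2 = 135 + 310 = 445 kg/hr
x3 = (F1*x1 + F2*x2)/F3
x3 = (135*0.29 + 310*0.48) / 445
x3 = 42.24%


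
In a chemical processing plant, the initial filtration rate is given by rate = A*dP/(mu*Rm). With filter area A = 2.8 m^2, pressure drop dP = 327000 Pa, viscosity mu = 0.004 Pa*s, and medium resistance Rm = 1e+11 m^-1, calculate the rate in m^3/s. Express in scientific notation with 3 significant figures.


rate = A * dP / (mu * Rm)
rate = 2.8 * 327000 / (0.004 * 1e+11)
rate = 915600.0 / 4.000e+08
rate = 2.29e-03 m^3/s


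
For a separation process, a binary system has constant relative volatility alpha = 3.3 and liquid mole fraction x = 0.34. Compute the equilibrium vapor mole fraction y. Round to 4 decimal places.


y = alpha*x / (1 + (alpha-1)*x)
y = 3.3*0.34 / (1 + (3.3-1)*0.34)
y = 1.122 / (1 + 0.782)
y = 1.122 / 1.782
y = 0.6296


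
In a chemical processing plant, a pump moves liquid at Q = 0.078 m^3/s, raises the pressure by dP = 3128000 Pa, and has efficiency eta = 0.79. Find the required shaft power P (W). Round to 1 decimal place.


P = Q * dP / eta
P = 0.078 * 3128000 / 0.79
P = 243984.0 / 0.79
P = 308840.5 W


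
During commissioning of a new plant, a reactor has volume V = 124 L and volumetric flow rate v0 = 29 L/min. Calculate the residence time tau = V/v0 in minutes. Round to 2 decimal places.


tau = V / v0
tau = 124 / 29
tau = 4.28 min


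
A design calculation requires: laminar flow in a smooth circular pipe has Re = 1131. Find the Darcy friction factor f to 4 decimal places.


f = 64 / Re
f = 64 / 1131
f = 0.0566


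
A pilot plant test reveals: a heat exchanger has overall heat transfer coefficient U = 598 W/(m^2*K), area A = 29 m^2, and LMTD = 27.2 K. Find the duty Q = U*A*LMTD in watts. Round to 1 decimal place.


Q = U * A * LMTD
Q = 598 * 29 * 27.2
Q = 471702.4 W


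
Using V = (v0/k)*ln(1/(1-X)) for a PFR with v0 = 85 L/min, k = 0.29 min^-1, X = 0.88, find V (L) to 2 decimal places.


V = (v0/k) * ln(1/(1-X))
V = (85/0.29) * ln(1/(1-0.88))
V = 293.103448 * ln(8.333333)
V = 293.103448 * 2.120263
V = 621.46 L


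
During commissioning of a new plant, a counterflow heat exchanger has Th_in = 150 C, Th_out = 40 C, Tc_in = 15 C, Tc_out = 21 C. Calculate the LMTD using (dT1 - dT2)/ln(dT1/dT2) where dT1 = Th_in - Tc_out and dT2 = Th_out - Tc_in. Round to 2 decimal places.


dT1 = Th_in - Tc_out = 150 - 21 = 129
dT2 = Th_out - Tc_in = 40 - 15 = 25
LMTD = (dT1 - dT2) / ln(dT1/dT2)
LMTD = (129 - 25) / ln(129/25)
LMTD = 63.38 K


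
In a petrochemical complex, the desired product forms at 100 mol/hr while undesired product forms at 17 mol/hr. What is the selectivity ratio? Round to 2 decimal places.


S = desired product rate / undesired product rate
S = 100 / 17
S = 5.88


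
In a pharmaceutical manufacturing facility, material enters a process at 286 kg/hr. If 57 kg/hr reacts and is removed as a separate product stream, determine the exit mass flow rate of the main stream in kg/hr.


Steady-state mass balance on the main outlet: F_out = F_in - F_removed
F_out = 286 - 57
F_out = 229 kg/hr


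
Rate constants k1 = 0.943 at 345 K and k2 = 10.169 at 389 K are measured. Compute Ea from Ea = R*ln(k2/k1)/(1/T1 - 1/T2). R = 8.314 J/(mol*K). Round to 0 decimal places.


Ea = R * ln(k2/k1) / (1/T1 - 1/T2)
ln(k2/k1) = ln(10.169/0.943) = 2.3780329
1/T1 - 1/T2 = 1/345 - 1/389 = 0.000327856637
Ea = 8.314 * 2.3780329 / 0.000327856637
Ea = 60304 J/mol


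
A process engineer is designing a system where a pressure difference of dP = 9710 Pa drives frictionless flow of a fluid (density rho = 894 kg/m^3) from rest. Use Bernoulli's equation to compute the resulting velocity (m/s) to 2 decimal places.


v = sqrt(2*dP/rho)
v = sqrt(2*9710/894)
v = sqrt(21.722595)
v = 4.66 m/s


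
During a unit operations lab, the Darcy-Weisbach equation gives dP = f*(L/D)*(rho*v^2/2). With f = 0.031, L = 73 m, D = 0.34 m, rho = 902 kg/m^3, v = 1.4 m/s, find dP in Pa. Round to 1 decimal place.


dP = f * (L/D) * (rho*v^2/2)
dP = 0.031 * (73/0.34) * (902*1.4^2/2)
L/D = 214.70588235
rho*v^2/2 = 902*1.96/2 = 883.96
dP = 0.031 * 214.70588235 * 883.96
dP = 5883.5 Pa


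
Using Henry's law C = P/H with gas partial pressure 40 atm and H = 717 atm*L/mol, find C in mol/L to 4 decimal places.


C = P / H
C = 40 / 717
C = 0.0558 mol/L


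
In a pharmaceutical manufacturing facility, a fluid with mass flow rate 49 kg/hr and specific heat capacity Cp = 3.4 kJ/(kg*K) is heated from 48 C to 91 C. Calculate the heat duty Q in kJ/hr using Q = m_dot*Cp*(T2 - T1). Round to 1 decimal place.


Q = m_dot * Cp * (T2 - T1)
Q = 49 * 3.4 * (91 - 48)
Q = 49 * 3.4 * 43
Q = 7163.8 kJ/hr


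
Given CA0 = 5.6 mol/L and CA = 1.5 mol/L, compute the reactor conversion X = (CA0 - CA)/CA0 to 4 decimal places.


X = (CA0 - CA) / CA0
X = (5.6 - 1.5) / 5.6
X = 4.1 / 5.6
X = 0.7321


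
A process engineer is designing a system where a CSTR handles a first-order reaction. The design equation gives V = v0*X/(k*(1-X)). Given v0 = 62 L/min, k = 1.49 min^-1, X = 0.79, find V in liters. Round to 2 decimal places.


V = v0 * X / (k * (1 - X))
V = 62 * 0.79 / (1.49 * (1 - 0.79))
V = 48.98 / (1.49 * 0.21)
V = 48.98 / 0.3129
V = 156.54 L


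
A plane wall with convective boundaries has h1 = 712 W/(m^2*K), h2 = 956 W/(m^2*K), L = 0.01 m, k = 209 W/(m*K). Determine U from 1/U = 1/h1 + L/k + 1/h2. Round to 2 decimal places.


1/U = 1/h1 + L/k + 1/h2
1/U = 1/712 + 0.01/209 + 1/956
1/U = 0.0014044944 + 4.78469e-05 + 0.0010460251
1/U = 0.0024983664
U = 400.26 W/(m^2*K)


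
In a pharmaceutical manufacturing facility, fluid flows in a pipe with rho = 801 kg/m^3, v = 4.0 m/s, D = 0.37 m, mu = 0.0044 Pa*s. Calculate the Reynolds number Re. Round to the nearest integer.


Re = rho * v * D / mu
Re = 801 * 4.0 * 0.37 / 0.0044
Re = 1185.48 / 0.0044
Re = 269427


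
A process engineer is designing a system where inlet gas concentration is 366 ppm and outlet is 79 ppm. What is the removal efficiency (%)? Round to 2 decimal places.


Efficiency = (G_in - G_out) / G_in * 100%
Efficiency = (366 - 79) / 366 * 100
Efficiency = 287 / 366 * 100
Efficiency = 78.42%


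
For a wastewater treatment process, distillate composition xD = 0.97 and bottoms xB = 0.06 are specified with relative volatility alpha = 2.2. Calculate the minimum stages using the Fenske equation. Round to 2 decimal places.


N_min = ln((xD*(1-xB))/(xB*(1-xD))) / ln(alpha)
Numerator inside ln: 0.9118 / 0.0018 = 506.555556
ln(506.555556) = 6.227634
ln(alpha) = ln(2.2) = 0.788457
N_min = 6.227634 / 0.788457 = 7.90


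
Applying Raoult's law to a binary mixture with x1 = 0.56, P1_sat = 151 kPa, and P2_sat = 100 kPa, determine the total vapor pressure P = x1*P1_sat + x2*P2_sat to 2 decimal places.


P = x1*P1_sat + x2*P2_sat
x2 = 1 - x1 = 1 - 0.56 = 0.44
P = 0.56*151 + 0.44*100
P = 84.56 + 44.0
P = 128.56 kPa


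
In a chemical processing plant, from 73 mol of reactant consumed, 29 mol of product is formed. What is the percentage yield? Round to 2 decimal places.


Yield = (moles product / moles consumed) * 100%
Yield = (29 / 73) * 100
Yield = 0.3973 * 100
Yield = 39.73%


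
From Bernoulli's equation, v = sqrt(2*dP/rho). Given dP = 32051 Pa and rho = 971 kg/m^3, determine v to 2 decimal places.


v = sqrt(2*dP/rho)
v = sqrt(2*32051/971)
v = sqrt(66.016478)
v = 8.13 m/s


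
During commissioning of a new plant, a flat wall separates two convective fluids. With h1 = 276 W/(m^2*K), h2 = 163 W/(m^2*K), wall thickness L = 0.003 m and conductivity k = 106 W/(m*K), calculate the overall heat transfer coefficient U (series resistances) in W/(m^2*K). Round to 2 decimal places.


1/U = 1/h1 + L/k + 1/h2
1/U = 1/276 + 0.003/106 + 1/163
1/U = 0.0036231884 + 2.83019e-05 + 0.0061349693
1/U = 0.0097864596
U = 102.18 W/(m^2*K)


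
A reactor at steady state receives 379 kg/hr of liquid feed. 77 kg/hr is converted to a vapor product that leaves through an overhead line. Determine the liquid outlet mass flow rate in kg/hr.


Steady-state mass balance on the main outlet: F_out = F_in - F_removed
F_out = 379 - 77
F_out = 302 kg/hr


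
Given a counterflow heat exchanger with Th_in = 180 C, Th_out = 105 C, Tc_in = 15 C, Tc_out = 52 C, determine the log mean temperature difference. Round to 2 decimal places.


dT1 = Th_in - Tc_out = 180 - 52 = 128
dT2 = Th_out - Tc_in = 105 - 15 = 90
LMTD = (dT1 - dT2) / ln(dT1/dT2)
LMTD = (128 - 90) / ln(128/90)
LMTD = 107.89 K


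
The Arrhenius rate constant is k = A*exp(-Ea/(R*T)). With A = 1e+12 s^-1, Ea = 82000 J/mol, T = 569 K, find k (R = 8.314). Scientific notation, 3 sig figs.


k = A * exp(-Ea/(R*T))
k = 1e+12 * exp(-82000 / (8.314 * 569))
k = 1e+12 * exp(-17.333712)
k = 2.97e+04


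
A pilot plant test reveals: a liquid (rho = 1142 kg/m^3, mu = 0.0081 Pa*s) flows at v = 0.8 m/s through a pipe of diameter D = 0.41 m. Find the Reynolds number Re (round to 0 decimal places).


Re = rho * v * D / mu
Re = 1142 * 0.8 * 0.41 / 0.0081
Re = 374.576 / 0.0081
Re = 46244


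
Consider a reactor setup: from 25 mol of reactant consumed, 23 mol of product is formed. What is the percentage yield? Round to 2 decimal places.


Yield = (moles product / moles consumed) * 100%
Yield = (23 / 25) * 100
Yield = 0.92 * 100
Yield = 92.00%


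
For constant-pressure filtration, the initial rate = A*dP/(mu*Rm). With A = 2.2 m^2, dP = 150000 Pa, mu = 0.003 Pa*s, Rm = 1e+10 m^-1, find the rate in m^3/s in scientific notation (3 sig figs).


rate = A * dP / (mu * Rm)
rate = 2.2 * 150000 / (0.003 * 1e+10)
rate = 330000.0 / 3.000e+07
rate = 1.10e-02 m^3/s


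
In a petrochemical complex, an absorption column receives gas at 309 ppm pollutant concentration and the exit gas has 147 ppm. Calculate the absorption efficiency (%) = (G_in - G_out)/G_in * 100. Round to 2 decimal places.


Efficiency = (G_in - G_out) / G_in * 100%
Efficiency = (309 - 147) / 309 * 100
Efficiency = 162 / 309 * 100
Efficiency = 52.43%


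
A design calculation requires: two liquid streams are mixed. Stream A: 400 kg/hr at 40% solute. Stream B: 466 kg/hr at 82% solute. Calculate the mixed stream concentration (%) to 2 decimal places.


Mass balance on solute: F1*x1 + F2*x2 = F3*x3
F3 = F1 + F2 = 400 + 466 = 866 kg/hr
x3 = (F1*x1 + F2*x2)/F3
x3 = (400*0.4 + 466*0.82) / 866
x3 = 62.60%


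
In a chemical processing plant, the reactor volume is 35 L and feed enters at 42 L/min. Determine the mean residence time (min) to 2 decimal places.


tau = V / v0
tau = 35 / 42
tau = 0.83 min


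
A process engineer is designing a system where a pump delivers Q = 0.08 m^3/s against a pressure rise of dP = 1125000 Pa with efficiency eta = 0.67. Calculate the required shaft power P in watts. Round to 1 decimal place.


P = Q * dP / eta
P = 0.08 * 1125000 / 0.67
P = 90000.0 / 0.67
P = 134328.4 W


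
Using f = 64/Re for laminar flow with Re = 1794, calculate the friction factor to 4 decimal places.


f = 64 / Re
f = 64 / 1794
f = 0.0357


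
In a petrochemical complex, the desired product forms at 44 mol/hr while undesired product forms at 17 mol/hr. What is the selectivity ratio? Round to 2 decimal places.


S = desired product rate / undesired product rate
S = 44 / 17
S = 2.59


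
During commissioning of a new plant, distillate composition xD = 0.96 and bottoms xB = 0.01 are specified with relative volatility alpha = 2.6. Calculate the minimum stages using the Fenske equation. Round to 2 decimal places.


N_min = ln((xD*(1-xB))/(xB*(1-xD))) / ln(alpha)
Numerator inside ln: 0.9504 / 0.0004 = 2376.0
ln(2376.0) = 7.773174
ln(alpha) = ln(2.6) = 0.955511
N_min = 7.773174 / 0.955511 = 8.14


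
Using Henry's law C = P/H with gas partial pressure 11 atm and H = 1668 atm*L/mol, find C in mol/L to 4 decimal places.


C = P / H
C = 11 / 1668
C = 0.0066 mol/L


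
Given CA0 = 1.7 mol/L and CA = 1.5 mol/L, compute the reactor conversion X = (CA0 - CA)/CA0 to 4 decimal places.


X = (CA0 - CA) / CA0
X = (1.7 - 1.5) / 1.7
X = 0.2 / 1.7
X = 0.1176


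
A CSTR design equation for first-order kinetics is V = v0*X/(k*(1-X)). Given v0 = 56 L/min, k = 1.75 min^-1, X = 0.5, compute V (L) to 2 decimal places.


V = v0 * X / (k * (1 - X))
V = 56 * 0.5 / (1.75 * (1 - 0.5))
V = 28.0 / (1.75 * 0.5)
V = 28.0 / 0.875
V = 32.00 L


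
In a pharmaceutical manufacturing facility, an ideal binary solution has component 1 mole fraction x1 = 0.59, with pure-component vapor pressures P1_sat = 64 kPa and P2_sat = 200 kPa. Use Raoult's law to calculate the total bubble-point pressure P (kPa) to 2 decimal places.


P = x1*P1_sat + x2*P2_sat
x2 = 1 - x1 = 1 - 0.59 = 0.41
P = 0.59*64 + 0.41*200
P = 37.76 + 82.0
P = 119.76 kPa


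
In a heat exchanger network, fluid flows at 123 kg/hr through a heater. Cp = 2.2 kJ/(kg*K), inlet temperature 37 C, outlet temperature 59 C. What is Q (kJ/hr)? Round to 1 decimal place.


Q = m_dot * Cp * (T2 - T1)
Q = 123 * 2.2 * (59 - 37)
Q = 123 * 2.2 * 22
Q = 5953.2 kJ/hr


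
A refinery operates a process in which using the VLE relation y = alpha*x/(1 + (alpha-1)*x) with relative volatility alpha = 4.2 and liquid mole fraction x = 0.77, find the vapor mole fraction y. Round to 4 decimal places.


y = alpha*x / (1 + (alpha-1)*x)
y = 4.2*0.77 / (1 + (4.2-1)*0.77)
y = 3.234 / (1 + 2.464)
y = 3.234 / 3.464
y = 0.9336


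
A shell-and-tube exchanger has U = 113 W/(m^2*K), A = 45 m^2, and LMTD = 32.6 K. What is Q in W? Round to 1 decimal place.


Q = U * A * LMTD
Q = 113 * 45 * 32.6
Q = 165771.0 W


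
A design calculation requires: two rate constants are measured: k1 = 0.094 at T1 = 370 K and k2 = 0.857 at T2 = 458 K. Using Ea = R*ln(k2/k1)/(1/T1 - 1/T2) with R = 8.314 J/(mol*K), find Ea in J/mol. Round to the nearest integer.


Ea = R * ln(k2/k1) / (1/T1 - 1/T2)
ln(k2/k1) = ln(0.857/0.094) = 2.2101431
1/T1 - 1/T2 = 1/370 - 1/458 = 0.000519296589
Ea = 8.314 * 2.2101431 / 0.000519296589
Ea = 35385 J/mol


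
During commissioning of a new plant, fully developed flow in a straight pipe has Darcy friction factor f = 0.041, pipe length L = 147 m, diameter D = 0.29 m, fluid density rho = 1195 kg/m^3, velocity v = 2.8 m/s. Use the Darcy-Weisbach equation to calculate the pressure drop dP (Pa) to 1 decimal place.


dP = f * (L/D) * (rho*v^2/2)
dP = 0.041 * (147/0.29) * (1195*2.8^2/2)
L/D = 506.89655172
rho*v^2/2 = 1195*7.84/2 = 4684.4
dP = 0.041 * 506.89655172 * 4684.4
dP = 97354.8 Pa


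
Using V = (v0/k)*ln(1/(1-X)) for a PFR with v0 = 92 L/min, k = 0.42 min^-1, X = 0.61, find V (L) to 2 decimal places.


V = (v0/k) * ln(1/(1-X))
V = (92/0.42) * ln(1/(1-0.61))
V = 219.047619 * ln(2.564103)
V = 219.047619 * 0.941609
V = 206.26 L


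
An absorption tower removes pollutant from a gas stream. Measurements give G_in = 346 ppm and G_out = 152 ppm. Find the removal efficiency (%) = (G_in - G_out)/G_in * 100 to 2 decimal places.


Efficiency = (G_in - G_out) / G_in * 100%
Efficiency = (346 - 152) / 346 * 100
Efficiency = 194 / 346 * 100
Efficiency = 56.07%


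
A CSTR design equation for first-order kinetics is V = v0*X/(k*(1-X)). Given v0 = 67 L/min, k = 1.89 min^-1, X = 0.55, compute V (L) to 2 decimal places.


V = v0 * X / (k * (1 - X))
V = 67 * 0.55 / (1.89 * (1 - 0.55))
V = 36.85 / (1.89 * 0.45)
V = 36.85 / 0.8505
V = 43.33 L


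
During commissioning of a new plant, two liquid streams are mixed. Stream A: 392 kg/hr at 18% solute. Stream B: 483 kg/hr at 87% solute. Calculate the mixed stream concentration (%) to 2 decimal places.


Mass balance on solute: F1*x1 + F2*x2 = F3*x3
F3 = F1 + F2 = 392 + 483 = 875 kg/hr
x3 = (F1*x1 + F2*x2)/F3
x3 = (392*0.18 + 483*0.87) / 875
x3 = 56.09%


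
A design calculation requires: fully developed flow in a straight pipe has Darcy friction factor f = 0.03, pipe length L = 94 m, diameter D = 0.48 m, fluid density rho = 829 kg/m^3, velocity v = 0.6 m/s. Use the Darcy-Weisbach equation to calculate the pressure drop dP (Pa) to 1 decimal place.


dP = f * (L/D) * (rho*v^2/2)
dP = 0.03 * (94/0.48) * (829*0.6^2/2)
L/D = 195.83333333
rho*v^2/2 = 829*0.36/2 = 149.22
dP = 0.03 * 195.83333333 * 149.22
dP = 876.7 Pa


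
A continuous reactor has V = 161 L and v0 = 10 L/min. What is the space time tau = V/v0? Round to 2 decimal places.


tau = V / v0
tau = 161 / 10
tau = 16.10 min


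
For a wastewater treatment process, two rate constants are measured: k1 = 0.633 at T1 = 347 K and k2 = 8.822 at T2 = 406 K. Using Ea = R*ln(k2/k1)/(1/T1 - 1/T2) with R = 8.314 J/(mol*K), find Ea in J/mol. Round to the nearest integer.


Ea = R * ln(k2/k1) / (1/T1 - 1/T2)
ln(k2/k1) = ln(8.822/0.633) = 2.6345335
1/T1 - 1/T2 = 1/347 - 1/406 = 0.000418790193
Ea = 8.314 * 2.6345335 / 0.000418790193
Ea = 52302 J/mol


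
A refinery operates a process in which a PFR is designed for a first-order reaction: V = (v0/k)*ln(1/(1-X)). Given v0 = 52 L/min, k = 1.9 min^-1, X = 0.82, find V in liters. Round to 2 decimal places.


V = (v0/k) * ln(1/(1-X))
V = (52/1.9) * ln(1/(1-0.82))
V = 27.368421 * ln(5.555556)
V = 27.368421 * 1.714799
V = 46.93 L


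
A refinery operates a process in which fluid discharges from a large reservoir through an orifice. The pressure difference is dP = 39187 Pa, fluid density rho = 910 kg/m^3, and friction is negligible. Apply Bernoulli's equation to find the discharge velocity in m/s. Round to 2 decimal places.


v = sqrt(2*dP/rho)
v = sqrt(2*39187/910)
v = sqrt(86.125275)
v = 9.28 m/s


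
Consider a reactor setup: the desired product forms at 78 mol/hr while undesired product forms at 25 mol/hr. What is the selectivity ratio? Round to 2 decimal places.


S = desired product rate / undesired product rate
S = 78 / 25
S = 3.12


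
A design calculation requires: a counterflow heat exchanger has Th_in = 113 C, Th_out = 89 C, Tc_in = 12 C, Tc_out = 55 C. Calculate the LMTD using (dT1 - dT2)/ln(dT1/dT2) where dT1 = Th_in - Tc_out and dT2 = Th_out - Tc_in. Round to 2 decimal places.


dT1 = Th_in - Tc_out = 113 - 55 = 58
dT2 = Th_out - Tc_in = 89 - 12 = 77
LMTD = (dT1 - dT2) / ln(dT1/dT2)
LMTD = (58 - 77) / ln(58/77)
LMTD = 67.05 K


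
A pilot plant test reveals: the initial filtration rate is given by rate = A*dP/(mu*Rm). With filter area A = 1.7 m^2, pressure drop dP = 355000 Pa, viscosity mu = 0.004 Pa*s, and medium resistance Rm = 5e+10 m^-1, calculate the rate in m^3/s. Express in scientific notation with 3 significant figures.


rate = A * dP / (mu * Rm)
rate = 1.7 * 355000 / (0.004 * 5e+10)
rate = 603500.0 / 2.000e+08
rate = 3.02e-03 m^3/s


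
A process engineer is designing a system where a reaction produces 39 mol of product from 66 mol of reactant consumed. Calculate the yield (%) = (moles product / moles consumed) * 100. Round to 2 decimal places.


Yield = (moles product / moles consumed) * 100%
Yield = (39 / 66) * 100
Yield = 0.5909 * 100
Yield = 59.09%


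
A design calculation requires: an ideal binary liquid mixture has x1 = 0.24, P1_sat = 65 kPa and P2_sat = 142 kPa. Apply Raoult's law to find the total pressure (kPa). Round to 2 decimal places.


P = x1*P1_sat + x2*P2_sat
x2 = 1 - x1 = 1 - 0.24 = 0.76
P = 0.24*65 + 0.76*142
P = 15.6 + 107.92
P = 123.52 kPa


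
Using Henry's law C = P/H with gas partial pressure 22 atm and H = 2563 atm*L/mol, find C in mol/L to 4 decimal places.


C = P / H
C = 22 / 2563
C = 0.0086 mol/L


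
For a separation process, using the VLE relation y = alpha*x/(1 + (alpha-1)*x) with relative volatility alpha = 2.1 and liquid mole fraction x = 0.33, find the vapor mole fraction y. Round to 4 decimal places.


y = alpha*x / (1 + (alpha-1)*x)
y = 2.1*0.33 / (1 + (2.1-1)*0.33)
y = 0.693 / (1 + 0.363)
y = 0.693 / 1.363
y = 0.5084


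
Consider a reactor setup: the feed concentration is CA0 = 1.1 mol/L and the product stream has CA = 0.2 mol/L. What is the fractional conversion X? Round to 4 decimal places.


X = (CA0 - CA) / CA0
X = (1.1 - 0.2) / 1.1
X = 0.9 / 1.1
X = 0.8182


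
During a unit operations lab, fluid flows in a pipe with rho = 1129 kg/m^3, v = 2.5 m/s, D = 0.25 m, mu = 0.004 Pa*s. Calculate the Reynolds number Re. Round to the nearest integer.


Re = rho * v * D / mu
Re = 1129 * 2.5 * 0.25 / 0.004
Re = 705.625 / 0.004
Re = 176406


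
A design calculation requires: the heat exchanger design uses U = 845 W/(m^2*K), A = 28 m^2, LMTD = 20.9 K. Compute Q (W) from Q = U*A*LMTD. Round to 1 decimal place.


Q = U * A * LMTD
Q = 845 * 28 * 20.9
Q = 494494.0 W


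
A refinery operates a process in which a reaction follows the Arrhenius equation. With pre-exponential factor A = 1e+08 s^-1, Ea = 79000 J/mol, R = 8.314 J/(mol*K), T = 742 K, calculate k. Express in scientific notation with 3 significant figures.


k = A * exp(-Ea/(R*T))
k = 1e+08 * exp(-79000 / (8.314 * 742))
k = 1e+08 * exp(-12.80599)
k = 2.74e+02


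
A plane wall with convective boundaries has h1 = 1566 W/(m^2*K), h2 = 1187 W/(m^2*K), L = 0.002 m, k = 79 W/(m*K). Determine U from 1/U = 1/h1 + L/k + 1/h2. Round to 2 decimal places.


1/U = 1/h1 + L/k + 1/h2
1/U = 1/1566 + 0.002/79 + 1/1187
1/U = 0.0006385696 + 2.53165e-05 + 0.00084246
1/U = 0.0015063461
U = 663.86 W/(m^2*K)


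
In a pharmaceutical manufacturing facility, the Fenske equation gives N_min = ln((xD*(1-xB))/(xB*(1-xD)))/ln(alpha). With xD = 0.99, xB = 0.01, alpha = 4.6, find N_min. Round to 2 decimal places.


N_min = ln((xD*(1-xB))/(xB*(1-xD))) / ln(alpha)
Numerator inside ln: 0.9801 / 0.0001 = 9801.0
ln(9801.0) = 9.19024
ln(alpha) = ln(4.6) = 1.526056
N_min = 9.19024 / 1.526056 = 6.02


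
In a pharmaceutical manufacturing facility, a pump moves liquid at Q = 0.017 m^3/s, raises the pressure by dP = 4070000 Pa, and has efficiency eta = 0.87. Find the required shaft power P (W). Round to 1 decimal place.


P = Q * dP / eta
P = 0.017 * 4070000 / 0.87
P = 69190.0 / 0.87
P = 79528.7 W


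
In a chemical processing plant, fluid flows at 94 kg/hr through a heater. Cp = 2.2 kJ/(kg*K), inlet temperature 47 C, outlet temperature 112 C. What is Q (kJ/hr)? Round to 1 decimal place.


Q = m_dot * Cp * (T2 - T1)
Q = 94 * 2.2 * (112 - 47)
Q = 94 * 2.2 * 65
Q = 13442.0 kJ/hr


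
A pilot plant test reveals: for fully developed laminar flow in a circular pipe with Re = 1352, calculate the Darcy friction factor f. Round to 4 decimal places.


f = 64 / Re
f = 64 / 1352
f = 0.0473


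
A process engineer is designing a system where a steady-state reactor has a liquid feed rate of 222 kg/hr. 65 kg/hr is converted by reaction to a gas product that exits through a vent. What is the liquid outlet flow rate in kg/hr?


Steady-state mass balance on the main outlet: F_out = F_in - F_removed
F_out = 222 - 65
F_out = 157 kg/hr


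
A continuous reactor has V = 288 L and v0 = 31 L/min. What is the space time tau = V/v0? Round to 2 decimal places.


tau = V / v0
tau = 288 / 31
tau = 9.29 min


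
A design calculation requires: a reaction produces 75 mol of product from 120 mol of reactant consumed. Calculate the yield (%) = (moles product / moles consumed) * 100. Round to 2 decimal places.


Yield = (moles product / moles consumed) * 100%
Yield = (75 / 120) * 100
Yield = 0.625 * 100
Yield = 62.50%


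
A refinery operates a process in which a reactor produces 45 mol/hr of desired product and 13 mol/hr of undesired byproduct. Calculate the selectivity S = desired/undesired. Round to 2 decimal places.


S = desired product rate / undesired product rate
S = 45 / 13
S = 3.46


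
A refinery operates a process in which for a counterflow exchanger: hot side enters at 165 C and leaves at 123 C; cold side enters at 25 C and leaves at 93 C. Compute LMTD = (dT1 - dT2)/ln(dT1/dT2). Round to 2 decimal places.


dT1 = Th_in - Tc_out = 165 - 93 = 72
dT2 = Th_out - Tc_in = 123 - 25 = 98
LMTD = (dT1 - dT2) / ln(dT1/dT2)
LMTD = (72 - 98) / ln(72/98)
LMTD = 84.33 K


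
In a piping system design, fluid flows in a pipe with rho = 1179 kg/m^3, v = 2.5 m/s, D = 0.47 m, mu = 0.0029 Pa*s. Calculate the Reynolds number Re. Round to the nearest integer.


Re = rho * v * D / mu
Re = 1179 * 2.5 * 0.47 / 0.0029
Re = 1385.325 / 0.0029
Re = 477698


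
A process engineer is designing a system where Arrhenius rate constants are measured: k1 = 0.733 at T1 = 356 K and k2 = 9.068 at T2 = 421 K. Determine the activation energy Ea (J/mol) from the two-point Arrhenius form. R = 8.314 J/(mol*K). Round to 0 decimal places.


Ea = R * ln(k2/k1) / (1/T1 - 1/T2)
ln(k2/k1) = ln(9.068/0.733) = 2.5153613
1/T1 - 1/T2 = 1/356 - 1/421 = 0.000433691852
Ea = 8.314 * 2.5153613 / 0.000433691852
Ea = 48220 J/mol


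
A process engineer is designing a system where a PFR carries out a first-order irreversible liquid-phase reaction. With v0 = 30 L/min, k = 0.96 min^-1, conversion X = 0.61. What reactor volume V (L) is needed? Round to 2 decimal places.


V = (v0/k) * ln(1/(1-X))
V = (30/0.96) * ln(1/(1-0.61))
V = 31.25 * ln(2.564103)
V = 31.25 * 0.941609
V = 29.43 L


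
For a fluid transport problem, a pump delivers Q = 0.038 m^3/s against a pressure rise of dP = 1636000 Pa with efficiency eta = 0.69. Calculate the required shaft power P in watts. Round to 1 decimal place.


P = Q * dP / eta
P = 0.038 * 1636000 / 0.69
P = 62168.0 / 0.69
P = 90098.6 W


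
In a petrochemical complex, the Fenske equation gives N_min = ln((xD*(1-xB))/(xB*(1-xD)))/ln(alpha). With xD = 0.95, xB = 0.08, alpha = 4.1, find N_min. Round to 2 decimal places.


N_min = ln((xD*(1-xB))/(xB*(1-xD))) / ln(alpha)
Numerator inside ln: 0.874 / 0.004 = 218.5
ln(218.5) = 5.386786
ln(alpha) = ln(4.1) = 1.410987
N_min = 5.386786 / 1.410987 = 3.82


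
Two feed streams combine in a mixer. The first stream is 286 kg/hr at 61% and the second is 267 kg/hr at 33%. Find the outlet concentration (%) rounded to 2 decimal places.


Mass balance on solute: F1*x1 + F2*x2 = F3*x3
F3 = F1 + F2 = 286 + 267 = 553 kg/hr
x3 = (F1*x1 + F2*x2)/F3
x3 = (286*0.61 + 267*0.33) / 553
x3 = 47.48%


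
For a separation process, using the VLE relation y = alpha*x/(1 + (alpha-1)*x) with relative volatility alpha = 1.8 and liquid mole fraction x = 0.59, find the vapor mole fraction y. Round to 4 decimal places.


y = alpha*x / (1 + (alpha-1)*x)
y = 1.8*0.59 / (1 + (1.8-1)*0.59)
y = 1.062 / (1 + 0.472)
y = 1.062 / 1.472
y = 0.7215


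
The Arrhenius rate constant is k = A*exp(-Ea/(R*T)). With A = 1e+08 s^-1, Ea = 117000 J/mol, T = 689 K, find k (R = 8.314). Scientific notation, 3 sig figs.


k = A * exp(-Ea/(R*T))
k = 1e+08 * exp(-117000 / (8.314 * 689))
k = 1e+08 * exp(-20.424744)
k = 1.35e-01


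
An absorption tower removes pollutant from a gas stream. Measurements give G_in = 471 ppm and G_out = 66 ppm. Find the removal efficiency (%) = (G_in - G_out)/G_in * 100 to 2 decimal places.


Efficiency = (G_in - G_out) / G_in * 100%
Efficiency = (471 - 66) / 471 * 100
Efficiency = 405 / 471 * 100
Efficiency = 85.99%


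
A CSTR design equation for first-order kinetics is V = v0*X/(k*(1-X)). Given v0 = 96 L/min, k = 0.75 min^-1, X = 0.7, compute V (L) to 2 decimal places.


V = v0 * X / (k * (1 - X))
V = 96 * 0.7 / (0.75 * (1 - 0.7))
V = 67.2 / (0.75 * 0.3)
V = 67.2 / 0.225
V = 298.67 L


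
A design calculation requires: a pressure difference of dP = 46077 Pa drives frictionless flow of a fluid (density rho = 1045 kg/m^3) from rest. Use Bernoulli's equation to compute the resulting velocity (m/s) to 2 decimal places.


v = sqrt(2*dP/rho)
v = sqrt(2*46077/1045)
v = sqrt(88.185646)
v = 9.39 m/s


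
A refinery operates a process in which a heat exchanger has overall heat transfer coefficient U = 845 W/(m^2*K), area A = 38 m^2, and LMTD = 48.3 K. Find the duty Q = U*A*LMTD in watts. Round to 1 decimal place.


Q = U * A * LMTD
Q = 845 * 38 * 48.3
Q = 1550913.0 W


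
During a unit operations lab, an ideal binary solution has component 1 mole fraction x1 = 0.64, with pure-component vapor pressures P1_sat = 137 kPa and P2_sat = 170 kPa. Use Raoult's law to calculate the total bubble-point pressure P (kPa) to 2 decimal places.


P = x1*P1_sat + x2*P2_sat
x2 = 1 - x1 = 1 - 0.64 = 0.36
P = 0.64*137 + 0.36*170
P = 87.68 + 61.2
P = 148.88 kPa


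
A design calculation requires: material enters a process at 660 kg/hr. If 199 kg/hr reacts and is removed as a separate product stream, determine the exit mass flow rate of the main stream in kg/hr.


Steady-state mass balance on the main outlet: F_out = F_in - F_removed
F_out = 660 - 199
F_out = 461 kg/hr


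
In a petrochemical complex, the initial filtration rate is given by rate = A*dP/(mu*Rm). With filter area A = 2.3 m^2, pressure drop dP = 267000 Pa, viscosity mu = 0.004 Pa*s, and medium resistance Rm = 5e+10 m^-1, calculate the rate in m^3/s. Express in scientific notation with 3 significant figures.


rate = A * dP / (mu * Rm)
rate = 2.3 * 267000 / (0.004 * 5e+10)
rate = 614100.0 / 2.000e+08
rate = 3.07e-03 m^3/s


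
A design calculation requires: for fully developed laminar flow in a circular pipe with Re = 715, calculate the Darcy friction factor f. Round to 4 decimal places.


f = 64 / Re
f = 64 / 715
f = 0.0895


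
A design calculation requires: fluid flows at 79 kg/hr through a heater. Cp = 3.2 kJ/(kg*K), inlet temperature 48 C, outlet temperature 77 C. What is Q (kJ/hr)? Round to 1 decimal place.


Q = m_dot * Cp * (T2 - T1)
Q = 79 * 3.2 * (77 - 48)
Q = 79 * 3.2 * 29
Q = 7331.2 kJ/hr


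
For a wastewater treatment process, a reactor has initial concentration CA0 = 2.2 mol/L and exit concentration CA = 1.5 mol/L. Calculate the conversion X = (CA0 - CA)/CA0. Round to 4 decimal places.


X = (CA0 - CA) / CA0
X = (2.2 - 1.5) / 2.2
X = 0.7 / 2.2
X = 0.3182


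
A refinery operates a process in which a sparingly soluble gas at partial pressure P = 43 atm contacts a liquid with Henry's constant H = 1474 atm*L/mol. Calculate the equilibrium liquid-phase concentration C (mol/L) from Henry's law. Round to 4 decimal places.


C = P / H
C = 43 / 1474
C = 0.0292 mol/L


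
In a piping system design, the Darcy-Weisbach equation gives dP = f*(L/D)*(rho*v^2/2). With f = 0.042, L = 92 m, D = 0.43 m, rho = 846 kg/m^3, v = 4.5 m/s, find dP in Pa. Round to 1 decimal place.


dP = f * (L/D) * (rho*v^2/2)
dP = 0.042 * (92/0.43) * (846*4.5^2/2)
L/D = 213.95348837
rho*v^2/2 = 846*20.25/2 = 8565.75
dP = 0.042 * 213.95348837 * 8565.75
dP = 76972.2 Pa


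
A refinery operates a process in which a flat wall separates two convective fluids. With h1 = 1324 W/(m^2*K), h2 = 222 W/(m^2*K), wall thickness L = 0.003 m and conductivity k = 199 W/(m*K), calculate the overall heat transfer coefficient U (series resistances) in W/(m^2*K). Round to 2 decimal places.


1/U = 1/h1 + L/k + 1/h2
1/U = 1/1324 + 0.003/199 + 1/222
1/U = 0.000755287 + 1.50754e-05 + 0.0045045045
1/U = 0.0052748669
U = 189.58 W/(m^2*K)


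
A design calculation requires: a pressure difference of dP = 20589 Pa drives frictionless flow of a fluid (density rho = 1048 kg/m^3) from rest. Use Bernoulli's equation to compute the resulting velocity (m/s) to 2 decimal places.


v = sqrt(2*dP/rho)
v = sqrt(2*20589/1048)
v = sqrt(39.291985)
v = 6.27 m/s


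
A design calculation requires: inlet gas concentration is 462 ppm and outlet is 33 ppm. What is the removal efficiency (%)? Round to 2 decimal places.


Efficiency = (G_in - G_out) / G_in * 100%
Efficiency = (462 - 33) / 462 * 100
Efficiency = 429 / 462 * 100
Efficiency = 92.86%


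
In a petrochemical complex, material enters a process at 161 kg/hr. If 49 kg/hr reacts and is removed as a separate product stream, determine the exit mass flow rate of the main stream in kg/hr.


Steady-state mass balance on the main outlet: F_out = F_in - F_removed
F_out = 161 - 49
F_out = 112 kg/hr


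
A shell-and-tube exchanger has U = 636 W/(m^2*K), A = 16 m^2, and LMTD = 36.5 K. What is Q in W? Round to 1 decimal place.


Q = U * A * LMTD
Q = 636 * 16 * 36.5
Q = 371424.0 W


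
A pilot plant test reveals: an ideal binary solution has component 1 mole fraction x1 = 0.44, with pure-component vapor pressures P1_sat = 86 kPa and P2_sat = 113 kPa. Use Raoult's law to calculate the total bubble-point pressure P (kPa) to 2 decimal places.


P = x1*P1_sat + x2*P2_sat
x2 = 1 - x1 = 1 - 0.44 = 0.56
P = 0.44*86 + 0.56*113
P = 37.84 + 63.28
P = 101.12 kPa


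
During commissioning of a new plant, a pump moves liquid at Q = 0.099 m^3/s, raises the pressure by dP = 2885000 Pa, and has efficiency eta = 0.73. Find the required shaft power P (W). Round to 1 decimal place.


P = Q * dP / eta
P = 0.099 * 2885000 / 0.73
P = 285615.0 / 0.73
P = 391253.4 W


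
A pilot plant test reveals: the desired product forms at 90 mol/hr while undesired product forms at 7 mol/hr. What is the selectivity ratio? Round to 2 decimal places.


S = desired product rate / undesired product rate
S = 90 / 7
S = 12.86


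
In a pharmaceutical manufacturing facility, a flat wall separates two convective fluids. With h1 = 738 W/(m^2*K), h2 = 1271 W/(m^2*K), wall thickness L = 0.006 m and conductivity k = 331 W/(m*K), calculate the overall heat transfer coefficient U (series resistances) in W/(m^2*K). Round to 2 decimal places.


1/U = 1/h1 + L/k + 1/h2
1/U = 1/738 + 0.006/331 + 1/1271
1/U = 0.0013550136 + 1.81269e-05 + 0.0007867821
1/U = 0.0021599226
U = 462.98 W/(m^2*K)


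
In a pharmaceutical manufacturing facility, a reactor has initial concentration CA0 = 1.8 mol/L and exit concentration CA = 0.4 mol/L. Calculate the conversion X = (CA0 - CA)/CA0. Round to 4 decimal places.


X = (CA0 - CA) / CA0
X = (1.8 - 0.4) / 1.8
X = 1.4 / 1.8
X = 0.7778


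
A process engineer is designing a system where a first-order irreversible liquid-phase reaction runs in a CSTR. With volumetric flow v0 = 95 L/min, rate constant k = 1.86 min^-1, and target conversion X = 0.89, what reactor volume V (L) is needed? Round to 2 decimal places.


V = v0 * X / (k * (1 - X))
V = 95 * 0.89 / (1.86 * (1 - 0.89))
V = 84.55 / (1.86 * 0.11)
V = 84.55 / 0.2046
V = 413.25 L
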